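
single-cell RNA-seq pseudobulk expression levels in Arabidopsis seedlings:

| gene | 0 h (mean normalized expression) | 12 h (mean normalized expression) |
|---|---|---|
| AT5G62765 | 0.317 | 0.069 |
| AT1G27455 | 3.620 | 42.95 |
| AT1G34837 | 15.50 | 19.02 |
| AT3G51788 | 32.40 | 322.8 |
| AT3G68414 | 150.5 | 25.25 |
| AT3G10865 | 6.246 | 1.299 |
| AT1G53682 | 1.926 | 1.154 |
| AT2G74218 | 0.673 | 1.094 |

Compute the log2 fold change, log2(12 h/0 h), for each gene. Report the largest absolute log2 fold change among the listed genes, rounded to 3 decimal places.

3.569

log2(0.069/0.317) = -2.200  (AT5G62765)
log2(42.95/3.620) = 3.569  (AT1G27455)
log2(19.02/15.50) = 0.295  (AT1G34837)
log2(322.8/32.40) = 3.317  (AT3G51788)
log2(25.25/150.5) = -2.575  (AT3G68414)
log2(1.299/6.246) = -2.266  (AT3G10865)
log2(1.154/1.926) = -0.739  (AT1G53682)
log2(1.094/0.673) = 0.701  (AT2G74218)
The largest magnitude belongs to AT1G27455.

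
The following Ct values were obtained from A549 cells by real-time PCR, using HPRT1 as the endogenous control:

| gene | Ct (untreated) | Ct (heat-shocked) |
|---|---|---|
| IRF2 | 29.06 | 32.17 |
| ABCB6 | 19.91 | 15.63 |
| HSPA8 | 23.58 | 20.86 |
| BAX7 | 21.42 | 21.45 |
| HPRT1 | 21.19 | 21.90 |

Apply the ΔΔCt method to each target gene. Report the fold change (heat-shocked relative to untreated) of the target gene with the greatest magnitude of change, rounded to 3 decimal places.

31.779

IRF2: ΔΔCt = (32.17−21.90) − (29.06−21.19) = 10.27 − 7.87 = 2.40; fold change = 2^-2.40 = 0.189
ABCB6: ΔΔCt = (15.63−21.90) − (19.91−21.19) = -6.27 − (-1.28) = -4.99; fold change = 2^4.99 = 31.779
HSPA8: ΔΔCt = (20.86−21.90) − (23.58−21.19) = -1.04 − 2.39 = -3.43; fold change = 2^3.43 = 10.778
BAX7: ΔΔCt = (21.45−21.90) − (21.42−21.19) = -0.45 − 0.23 = -0.68; fold change = 2^0.68 = 1.602
ABCB6 has the largest |ΔΔCt| = 4.99.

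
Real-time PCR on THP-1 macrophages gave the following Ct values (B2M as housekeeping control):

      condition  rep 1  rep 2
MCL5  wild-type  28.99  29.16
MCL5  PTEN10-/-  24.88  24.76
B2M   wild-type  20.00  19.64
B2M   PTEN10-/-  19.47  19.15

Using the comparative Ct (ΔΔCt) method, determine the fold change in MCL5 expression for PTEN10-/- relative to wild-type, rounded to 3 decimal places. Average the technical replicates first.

Mean Ct: MCL5 wild-type 29.075; MCL5 PTEN10-/- 24.820; B2M wild-type 19.820; B2M PTEN10-/- 19.310
ΔCt(wild-type) = 29.075 − 19.820 = 9.255
ΔCt(PTEN10-/-) = 24.820 − 19.310 = 5.510
ΔΔCt = 5.510 − 9.255 = -3.745
Fold change = 2^(−(-3.745)) = 2^3.745 = 13.4078

13.408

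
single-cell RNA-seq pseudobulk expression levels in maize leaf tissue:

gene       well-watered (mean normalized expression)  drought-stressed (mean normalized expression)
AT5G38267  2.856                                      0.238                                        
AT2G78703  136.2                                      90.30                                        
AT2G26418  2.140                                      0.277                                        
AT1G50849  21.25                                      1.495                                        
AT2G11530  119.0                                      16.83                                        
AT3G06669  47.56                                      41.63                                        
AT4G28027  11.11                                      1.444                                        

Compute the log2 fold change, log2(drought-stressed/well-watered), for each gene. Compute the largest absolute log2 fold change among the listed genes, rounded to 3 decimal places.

log2(0.238/2.856) = -3.585  (AT5G38267)
log2(90.30/136.2) = -0.593  (AT2G78703)
log2(0.277/2.140) = -2.950  (AT2G26418)
log2(1.495/21.25) = -3.829  (AT1G50849)
log2(16.83/119.0) = -2.822  (AT2G11530)
log2(41.63/47.56) = -0.192  (AT3G06669)
log2(1.444/11.11) = -2.944  (AT4G28027)
The largest magnitude belongs to AT1G50849.

3.829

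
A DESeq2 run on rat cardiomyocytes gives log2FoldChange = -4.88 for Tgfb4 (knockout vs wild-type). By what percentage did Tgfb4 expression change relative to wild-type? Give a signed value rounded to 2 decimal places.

Fold change = 2^(-4.88) = 0.0340
Percent change = (FC − 1) × 100% = (0.0340 − 1) × 100 = -96.60%

-96.60%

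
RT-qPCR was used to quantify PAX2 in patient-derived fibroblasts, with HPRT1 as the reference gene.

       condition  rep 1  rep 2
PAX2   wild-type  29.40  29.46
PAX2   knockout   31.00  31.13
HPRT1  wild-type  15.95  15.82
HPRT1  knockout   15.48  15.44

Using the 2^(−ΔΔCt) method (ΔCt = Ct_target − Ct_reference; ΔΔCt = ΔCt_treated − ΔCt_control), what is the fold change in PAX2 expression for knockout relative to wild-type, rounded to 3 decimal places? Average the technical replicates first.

Mean Ct: PAX2 wild-type 29.430; PAX2 knockout 31.065; HPRT1 wild-type 15.885; HPRT1 knockout 15.460
ΔCt(wild-type) = 29.430 − 15.885 = 13.545
ΔCt(knockout) = 31.065 − 15.460 = 15.605
ΔΔCt = 15.605 − 13.545 = 2.060
Fold change = 2^(−2.060) = 0.2398

0.240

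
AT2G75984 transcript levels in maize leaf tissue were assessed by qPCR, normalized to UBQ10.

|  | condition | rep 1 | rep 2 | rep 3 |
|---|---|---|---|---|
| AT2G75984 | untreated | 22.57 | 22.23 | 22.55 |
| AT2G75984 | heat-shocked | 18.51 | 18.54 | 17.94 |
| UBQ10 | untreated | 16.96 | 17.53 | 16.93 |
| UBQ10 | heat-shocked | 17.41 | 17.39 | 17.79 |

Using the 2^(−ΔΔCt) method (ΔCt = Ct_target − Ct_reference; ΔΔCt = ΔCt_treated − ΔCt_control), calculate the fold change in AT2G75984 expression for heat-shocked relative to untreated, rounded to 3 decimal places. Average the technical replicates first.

Mean Ct: AT2G75984 untreated 22.450; AT2G75984 heat-shocked 18.330; UBQ10 untreated 17.140; UBQ10 heat-shocked 17.530
ΔCt(untreated) = 22.450 − 17.140 = 5.310
ΔCt(heat-shocked) = 18.330 − 17.530 = 0.800
ΔΔCt = 0.800 − 5.310 = -4.510
Fold change = 2^(−(-4.510)) = 2^4.510 = 22.7848

22.785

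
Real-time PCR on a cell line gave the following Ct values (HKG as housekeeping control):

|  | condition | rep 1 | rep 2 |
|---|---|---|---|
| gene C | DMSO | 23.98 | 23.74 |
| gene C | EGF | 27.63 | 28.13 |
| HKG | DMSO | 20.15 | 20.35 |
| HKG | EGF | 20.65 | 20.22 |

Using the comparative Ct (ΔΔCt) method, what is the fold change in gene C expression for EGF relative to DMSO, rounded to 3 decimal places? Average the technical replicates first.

0.070

Mean Ct: gene C DMSO 23.860; gene C EGF 27.880; HKG DMSO 20.250; HKG EGF 20.435
ΔCt(DMSO) = 23.860 − 20.250 = 3.610
ΔCt(EGF) = 27.880 − 20.435 = 7.445
ΔΔCt = 7.445 − 3.610 = 3.835
Fold change = 2^(−3.835) = 0.0701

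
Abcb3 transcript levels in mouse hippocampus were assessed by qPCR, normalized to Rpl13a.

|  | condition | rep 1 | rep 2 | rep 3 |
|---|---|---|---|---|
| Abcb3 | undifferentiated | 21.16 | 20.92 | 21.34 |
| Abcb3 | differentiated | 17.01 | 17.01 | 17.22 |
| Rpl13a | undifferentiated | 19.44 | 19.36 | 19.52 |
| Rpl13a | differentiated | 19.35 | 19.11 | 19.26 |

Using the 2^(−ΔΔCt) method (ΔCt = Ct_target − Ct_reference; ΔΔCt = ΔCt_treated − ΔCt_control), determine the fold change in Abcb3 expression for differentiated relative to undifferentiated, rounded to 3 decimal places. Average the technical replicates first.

14.520

Mean Ct: Abcb3 undifferentiated 21.140; Abcb3 differentiated 17.080; Rpl13a undifferentiated 19.440; Rpl13a differentiated 19.240
ΔCt(undifferentiated) = 21.140 − 19.440 = 1.700
ΔCt(differentiated) = 17.080 − 19.240 = -2.160
ΔΔCt = -2.160 − 1.700 = -3.860
Fold change = 2^(−(-3.860)) = 2^3.860 = 14.5203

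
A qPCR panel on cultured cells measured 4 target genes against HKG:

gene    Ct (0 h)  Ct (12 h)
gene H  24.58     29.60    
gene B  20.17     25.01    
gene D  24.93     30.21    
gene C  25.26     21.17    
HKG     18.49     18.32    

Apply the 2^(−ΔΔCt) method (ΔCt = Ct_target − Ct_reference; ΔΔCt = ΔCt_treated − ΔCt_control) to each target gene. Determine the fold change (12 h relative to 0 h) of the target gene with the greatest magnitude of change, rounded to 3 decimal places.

0.023

gene H: ΔΔCt = (29.60−18.32) − (24.58−18.49) = 11.28 − 6.09 = 5.19; fold change = 2^-5.19 = 0.027
gene B: ΔΔCt = (25.01−18.32) − (20.17−18.49) = 6.69 − 1.68 = 5.01; fold change = 2^-5.01 = 0.031
gene D: ΔΔCt = (30.21−18.32) − (24.93−18.49) = 11.89 − 6.44 = 5.45; fold change = 2^-5.45 = 0.023
gene C: ΔΔCt = (21.17−18.32) − (25.26−18.49) = 2.85 − 6.77 = -3.92; fold change = 2^3.92 = 15.137
gene D has the largest |ΔΔCt| = 5.45.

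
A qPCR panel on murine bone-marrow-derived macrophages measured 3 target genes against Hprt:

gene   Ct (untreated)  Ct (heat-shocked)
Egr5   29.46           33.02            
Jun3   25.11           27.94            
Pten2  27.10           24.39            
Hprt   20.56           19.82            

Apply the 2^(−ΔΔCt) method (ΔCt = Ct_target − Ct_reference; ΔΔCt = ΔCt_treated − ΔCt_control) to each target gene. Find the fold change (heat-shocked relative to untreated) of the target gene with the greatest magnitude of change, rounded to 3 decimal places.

0.051

Egr5: ΔΔCt = (33.02−19.82) − (29.46−20.56) = 13.20 − 8.90 = 4.30; fold change = 2^-4.30 = 0.051
Jun3: ΔΔCt = (27.94−19.82) − (25.11−20.56) = 8.12 − 4.55 = 3.57; fold change = 2^-3.57 = 0.084
Pten2: ΔΔCt = (24.39−19.82) − (27.10−20.56) = 4.57 − 6.54 = -1.97; fold change = 2^1.97 = 3.918
Egr5 has the largest |ΔΔCt| = 4.30.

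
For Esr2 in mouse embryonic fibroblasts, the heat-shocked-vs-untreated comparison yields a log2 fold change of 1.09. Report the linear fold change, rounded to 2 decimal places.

Fold change = 2^(1.09) = 2.129

2.13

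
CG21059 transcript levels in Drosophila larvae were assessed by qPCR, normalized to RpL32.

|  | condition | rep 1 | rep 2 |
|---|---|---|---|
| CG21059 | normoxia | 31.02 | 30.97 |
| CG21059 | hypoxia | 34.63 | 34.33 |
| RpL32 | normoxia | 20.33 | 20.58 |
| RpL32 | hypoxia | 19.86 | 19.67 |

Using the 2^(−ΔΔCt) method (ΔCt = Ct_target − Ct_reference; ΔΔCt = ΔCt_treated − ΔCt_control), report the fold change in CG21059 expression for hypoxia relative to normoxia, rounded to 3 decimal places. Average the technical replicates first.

0.055

Mean Ct: CG21059 normoxia 30.995; CG21059 hypoxia 34.480; RpL32 normoxia 20.455; RpL32 hypoxia 19.765
ΔCt(normoxia) = 30.995 − 20.455 = 10.540
ΔCt(hypoxia) = 34.480 − 19.765 = 14.715
ΔΔCt = 14.715 − 10.540 = 4.175
Fold change = 2^(−4.175) = 0.0554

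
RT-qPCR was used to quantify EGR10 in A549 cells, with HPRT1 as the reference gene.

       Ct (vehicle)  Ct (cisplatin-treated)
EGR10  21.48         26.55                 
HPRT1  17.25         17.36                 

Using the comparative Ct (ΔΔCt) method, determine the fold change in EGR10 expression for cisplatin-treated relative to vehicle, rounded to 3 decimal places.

ΔCt(vehicle) = 21.480 − 17.250 = 4.230
ΔCt(cisplatin-treated) = 26.550 − 17.360 = 9.190
ΔΔCt = 9.190 − 4.230 = 4.960
Fold change = 2^(−4.960) = 0.0321

0.032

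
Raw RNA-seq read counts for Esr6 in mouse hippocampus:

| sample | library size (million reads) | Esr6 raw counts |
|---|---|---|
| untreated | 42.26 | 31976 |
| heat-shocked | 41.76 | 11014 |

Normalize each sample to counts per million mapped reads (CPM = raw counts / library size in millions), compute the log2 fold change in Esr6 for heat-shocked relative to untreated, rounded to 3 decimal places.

-1.520

CPM(untreated) = 31976 / 42.26 = 756.6493
CPM(heat-shocked) = 11014 / 41.76 = 263.7452
Fold change = 263.7452 / 756.6493 = 0.34857
log2(0.34857) = -1.5205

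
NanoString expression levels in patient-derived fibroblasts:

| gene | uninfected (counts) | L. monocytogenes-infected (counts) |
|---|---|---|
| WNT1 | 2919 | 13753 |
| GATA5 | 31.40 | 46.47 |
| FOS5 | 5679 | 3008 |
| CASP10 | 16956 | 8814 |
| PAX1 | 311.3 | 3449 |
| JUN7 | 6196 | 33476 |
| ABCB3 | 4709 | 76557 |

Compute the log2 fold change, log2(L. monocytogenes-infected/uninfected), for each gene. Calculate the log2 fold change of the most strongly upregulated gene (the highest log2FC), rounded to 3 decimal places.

4.023

log2(13753/2919) = 2.236  (WNT1)
log2(46.47/31.40) = 0.566  (GATA5)
log2(3008/5679) = -0.917  (FOS5)
log2(8814/16956) = -0.944  (CASP10)
log2(3449/311.3) = 3.470  (PAX1)
log2(33476/6196) = 2.434  (JUN7)
log2(76557/4709) = 4.023  (ABCB3)
ABCB3 is most strongly upregulated.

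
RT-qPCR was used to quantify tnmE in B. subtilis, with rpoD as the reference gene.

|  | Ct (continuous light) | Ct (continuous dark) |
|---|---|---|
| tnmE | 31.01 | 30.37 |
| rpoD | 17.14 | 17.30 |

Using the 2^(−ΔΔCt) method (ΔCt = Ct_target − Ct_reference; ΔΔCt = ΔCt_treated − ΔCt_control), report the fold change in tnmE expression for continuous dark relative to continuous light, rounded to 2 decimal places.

ΔCt(continuous light) = 31.010 − 17.140 = 13.870
ΔCt(continuous dark) = 30.370 − 17.300 = 13.070
ΔΔCt = 13.070 − 13.870 = -0.800
Fold change = 2^(−(-0.800)) = 2^0.800 = 1.741

1.74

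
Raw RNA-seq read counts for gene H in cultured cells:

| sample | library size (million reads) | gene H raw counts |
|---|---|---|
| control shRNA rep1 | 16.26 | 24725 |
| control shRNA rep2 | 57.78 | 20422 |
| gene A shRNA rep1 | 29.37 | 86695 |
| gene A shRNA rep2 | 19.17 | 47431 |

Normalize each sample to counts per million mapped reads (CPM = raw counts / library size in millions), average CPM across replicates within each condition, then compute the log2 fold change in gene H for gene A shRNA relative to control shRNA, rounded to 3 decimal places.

1.534

CPM(control shRNA rep1) = 24725 / 16.26 = 1520.6027
CPM(control shRNA rep2) = 20422 / 57.78 = 353.4441
CPM(gene A shRNA rep1) = 86695 / 29.37 = 2951.8216
CPM(gene A shRNA rep2) = 47431 / 19.17 = 2474.2306
mean CPM(control shRNA) = 937.0234; mean CPM(gene A shRNA) = 2713.0261
Fold change = 2713.0261 / 937.0234 = 2.89537
log2(2.89537) = 1.5337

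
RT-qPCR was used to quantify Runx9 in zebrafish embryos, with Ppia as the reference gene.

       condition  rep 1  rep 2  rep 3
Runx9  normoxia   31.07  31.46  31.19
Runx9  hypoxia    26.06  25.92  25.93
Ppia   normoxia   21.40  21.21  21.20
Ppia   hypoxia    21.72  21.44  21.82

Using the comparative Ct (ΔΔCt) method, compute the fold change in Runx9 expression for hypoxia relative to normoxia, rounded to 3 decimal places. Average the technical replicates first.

Mean Ct: Runx9 normoxia 31.240; Runx9 hypoxia 25.970; Ppia normoxia 21.270; Ppia hypoxia 21.660
ΔCt(normoxia) = 31.240 − 21.270 = 9.970
ΔCt(hypoxia) = 25.970 − 21.660 = 4.310
ΔΔCt = 4.310 − 9.970 = -5.660
Fold change = 2^(−(-5.660)) = 2^5.660 = 50.5626

50.563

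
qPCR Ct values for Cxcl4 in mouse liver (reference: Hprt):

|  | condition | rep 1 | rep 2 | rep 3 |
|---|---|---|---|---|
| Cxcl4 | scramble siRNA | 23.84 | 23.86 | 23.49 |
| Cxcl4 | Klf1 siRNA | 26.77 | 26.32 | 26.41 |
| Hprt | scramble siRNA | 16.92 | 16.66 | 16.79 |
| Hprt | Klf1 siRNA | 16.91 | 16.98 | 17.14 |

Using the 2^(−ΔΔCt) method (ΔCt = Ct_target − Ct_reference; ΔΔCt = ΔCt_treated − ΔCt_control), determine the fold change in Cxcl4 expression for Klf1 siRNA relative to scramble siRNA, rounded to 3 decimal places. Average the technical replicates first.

0.171

Mean Ct: Cxcl4 scramble siRNA 23.730; Cxcl4 Klf1 siRNA 26.500; Hprt scramble siRNA 16.790; Hprt Klf1 siRNA 17.010
ΔCt(scramble siRNA) = 23.730 − 16.790 = 6.940
ΔCt(Klf1 siRNA) = 26.500 − 17.010 = 9.490
ΔΔCt = 9.490 − 6.940 = 2.550
Fold change = 2^(−2.550) = 0.1708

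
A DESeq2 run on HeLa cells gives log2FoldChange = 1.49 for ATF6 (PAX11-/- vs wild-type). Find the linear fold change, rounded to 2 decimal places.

Fold change = 2^(1.49) = 2.809

2.81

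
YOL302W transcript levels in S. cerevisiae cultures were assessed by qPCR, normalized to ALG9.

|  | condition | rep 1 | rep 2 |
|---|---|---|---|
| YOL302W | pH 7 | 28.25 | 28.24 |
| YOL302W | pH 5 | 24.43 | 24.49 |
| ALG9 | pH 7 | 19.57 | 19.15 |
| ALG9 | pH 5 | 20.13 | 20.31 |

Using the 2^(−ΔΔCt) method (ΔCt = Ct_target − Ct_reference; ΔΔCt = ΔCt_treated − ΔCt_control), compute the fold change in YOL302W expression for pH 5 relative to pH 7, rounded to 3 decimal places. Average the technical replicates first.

25.020

Mean Ct: YOL302W pH 7 28.245; YOL302W pH 5 24.460; ALG9 pH 7 19.360; ALG9 pH 5 20.220
ΔCt(pH 7) = 28.245 − 19.360 = 8.885
ΔCt(pH 5) = 24.460 − 20.220 = 4.240
ΔΔCt = 4.240 − 8.885 = -4.645
Fold change = 2^(−(-4.645)) = 2^4.645 = 25.0198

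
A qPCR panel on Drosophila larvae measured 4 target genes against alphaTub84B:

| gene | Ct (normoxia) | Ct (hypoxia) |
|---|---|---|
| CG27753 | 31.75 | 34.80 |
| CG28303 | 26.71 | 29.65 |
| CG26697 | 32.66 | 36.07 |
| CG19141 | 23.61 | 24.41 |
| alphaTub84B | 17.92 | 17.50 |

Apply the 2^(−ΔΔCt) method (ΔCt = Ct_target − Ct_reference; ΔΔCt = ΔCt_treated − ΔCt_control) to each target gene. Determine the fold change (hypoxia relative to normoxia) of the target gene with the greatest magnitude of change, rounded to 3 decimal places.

CG27753: ΔΔCt = (34.80−17.50) − (31.75−17.92) = 17.30 − 13.83 = 3.47; fold change = 2^-3.47 = 0.090
CG28303: ΔΔCt = (29.65−17.50) − (26.71−17.92) = 12.15 − 8.79 = 3.36; fold change = 2^-3.36 = 0.097
CG26697: ΔΔCt = (36.07−17.50) − (32.66−17.92) = 18.57 − 14.74 = 3.83; fold change = 2^-3.83 = 0.070
CG19141: ΔΔCt = (24.41−17.50) − (23.61−17.92) = 6.91 − 5.69 = 1.22; fold change = 2^-1.22 = 0.429
CG26697 has the largest |ΔΔCt| = 3.83.

0.070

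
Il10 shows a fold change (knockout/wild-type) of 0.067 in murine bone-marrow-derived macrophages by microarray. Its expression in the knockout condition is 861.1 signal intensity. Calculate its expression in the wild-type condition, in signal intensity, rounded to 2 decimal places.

12852.24

wild-type expression = 861.1 / 0.067 = 12852.24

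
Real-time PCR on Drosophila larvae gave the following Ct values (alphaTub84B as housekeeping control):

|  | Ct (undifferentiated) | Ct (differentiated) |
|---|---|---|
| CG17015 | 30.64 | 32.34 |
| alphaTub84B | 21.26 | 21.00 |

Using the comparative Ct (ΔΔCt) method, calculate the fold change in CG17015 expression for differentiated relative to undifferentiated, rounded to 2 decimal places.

ΔCt(undifferentiated) = 30.640 − 21.260 = 9.380
ΔCt(differentiated) = 32.340 − 21.000 = 11.340
ΔΔCt = 11.340 − 9.380 = 1.960
Fold change = 2^(−1.960) = 0.257

0.26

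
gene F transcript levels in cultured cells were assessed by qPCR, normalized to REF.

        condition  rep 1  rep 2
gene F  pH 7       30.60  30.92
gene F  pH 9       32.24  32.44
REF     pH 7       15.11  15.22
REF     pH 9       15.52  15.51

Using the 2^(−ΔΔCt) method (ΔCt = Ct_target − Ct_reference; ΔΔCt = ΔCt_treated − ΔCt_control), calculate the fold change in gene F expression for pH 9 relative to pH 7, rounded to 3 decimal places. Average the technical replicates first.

Mean Ct: gene F pH 7 30.760; gene F pH 9 32.340; REF pH 7 15.165; REF pH 9 15.515
ΔCt(pH 7) = 30.760 − 15.165 = 15.595
ΔCt(pH 9) = 32.340 − 15.515 = 16.825
ΔΔCt = 16.825 − 15.595 = 1.230
Fold change = 2^(−1.230) = 0.4263

0.426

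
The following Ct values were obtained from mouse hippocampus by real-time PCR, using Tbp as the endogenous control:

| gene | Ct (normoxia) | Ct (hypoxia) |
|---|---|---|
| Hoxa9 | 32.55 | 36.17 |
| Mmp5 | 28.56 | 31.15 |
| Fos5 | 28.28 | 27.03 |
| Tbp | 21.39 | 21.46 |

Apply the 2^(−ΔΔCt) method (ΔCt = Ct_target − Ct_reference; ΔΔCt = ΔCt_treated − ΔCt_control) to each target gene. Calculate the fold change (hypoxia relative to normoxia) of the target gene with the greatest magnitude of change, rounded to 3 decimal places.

0.085

Hoxa9: ΔΔCt = (36.17−21.46) − (32.55−21.39) = 14.71 − 11.16 = 3.55; fold change = 2^-3.55 = 0.085
Mmp5: ΔΔCt = (31.15−21.46) − (28.56−21.39) = 9.69 − 7.17 = 2.52; fold change = 2^-2.52 = 0.174
Fos5: ΔΔCt = (27.03−21.46) − (28.28−21.39) = 5.57 − 6.89 = -1.32; fold change = 2^1.32 = 2.497
Hoxa9 has the largest |ΔΔCt| = 3.55.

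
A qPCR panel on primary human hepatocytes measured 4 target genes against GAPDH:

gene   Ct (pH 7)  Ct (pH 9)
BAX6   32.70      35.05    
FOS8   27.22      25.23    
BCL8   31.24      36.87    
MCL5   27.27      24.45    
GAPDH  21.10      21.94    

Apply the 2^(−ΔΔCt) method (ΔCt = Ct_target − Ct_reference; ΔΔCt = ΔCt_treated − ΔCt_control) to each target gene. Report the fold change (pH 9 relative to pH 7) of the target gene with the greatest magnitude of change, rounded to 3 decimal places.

0.036

BAX6: ΔΔCt = (35.05−21.94) − (32.70−21.10) = 13.11 − 11.60 = 1.51; fold change = 2^-1.51 = 0.351
FOS8: ΔΔCt = (25.23−21.94) − (27.22−21.10) = 3.29 − 6.12 = -2.83; fold change = 2^2.83 = 7.111
BCL8: ΔΔCt = (36.87−21.94) − (31.24−21.10) = 14.93 − 10.14 = 4.79; fold change = 2^-4.79 = 0.036
MCL5: ΔΔCt = (24.45−21.94) − (27.27−21.10) = 2.51 − 6.17 = -3.66; fold change = 2^3.66 = 12.641
BCL8 has the largest |ΔΔCt| = 4.79.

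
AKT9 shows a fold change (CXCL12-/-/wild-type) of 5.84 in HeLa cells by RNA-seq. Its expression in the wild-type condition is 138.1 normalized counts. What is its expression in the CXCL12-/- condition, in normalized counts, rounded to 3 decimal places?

806.504

CXCL12-/- expression = 138.1 × 5.84 = 806.504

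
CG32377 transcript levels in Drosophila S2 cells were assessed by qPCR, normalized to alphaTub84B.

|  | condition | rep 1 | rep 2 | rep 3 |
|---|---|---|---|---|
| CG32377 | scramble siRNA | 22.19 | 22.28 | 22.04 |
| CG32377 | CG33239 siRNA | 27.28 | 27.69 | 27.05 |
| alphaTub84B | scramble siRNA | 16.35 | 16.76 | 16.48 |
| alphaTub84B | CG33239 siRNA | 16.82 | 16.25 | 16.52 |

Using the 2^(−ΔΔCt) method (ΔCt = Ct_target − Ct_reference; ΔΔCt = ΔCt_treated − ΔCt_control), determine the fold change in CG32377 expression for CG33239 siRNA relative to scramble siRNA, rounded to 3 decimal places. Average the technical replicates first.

0.028

Mean Ct: CG32377 scramble siRNA 22.170; CG32377 CG33239 siRNA 27.340; alphaTub84B scramble siRNA 16.530; alphaTub84B CG33239 siRNA 16.530
ΔCt(scramble siRNA) = 22.170 − 16.530 = 5.640
ΔCt(CG33239 siRNA) = 27.340 − 16.530 = 10.810
ΔΔCt = 10.810 − 5.640 = 5.170
Fold change = 2^(−5.170) = 0.0278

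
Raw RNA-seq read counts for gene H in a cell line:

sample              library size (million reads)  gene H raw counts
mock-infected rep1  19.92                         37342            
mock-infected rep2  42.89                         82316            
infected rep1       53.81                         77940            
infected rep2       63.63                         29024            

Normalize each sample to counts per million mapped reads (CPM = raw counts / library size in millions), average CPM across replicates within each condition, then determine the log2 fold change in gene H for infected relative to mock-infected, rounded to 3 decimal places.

CPM(mock-infected rep1) = 37342 / 19.92 = 1874.5984
CPM(mock-infected rep2) = 82316 / 42.89 = 1919.2353
CPM(infected rep1) = 77940 / 53.81 = 1448.4297
CPM(infected rep2) = 29024 / 63.63 = 456.1370
mean CPM(mock-infected) = 1896.9168; mean CPM(infected) = 952.2834
Fold change = 952.2834 / 1896.9168 = 0.50202
log2(0.50202) = -0.9942

-0.994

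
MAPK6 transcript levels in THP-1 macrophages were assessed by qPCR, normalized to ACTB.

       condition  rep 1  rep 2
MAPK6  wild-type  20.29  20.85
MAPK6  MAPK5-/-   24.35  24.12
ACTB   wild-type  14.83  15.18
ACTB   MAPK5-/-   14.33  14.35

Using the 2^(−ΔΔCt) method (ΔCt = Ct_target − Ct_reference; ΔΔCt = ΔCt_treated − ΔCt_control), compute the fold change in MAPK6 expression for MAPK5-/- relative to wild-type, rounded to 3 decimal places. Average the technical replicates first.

Mean Ct: MAPK6 wild-type 20.570; MAPK6 MAPK5-/- 24.235; ACTB wild-type 15.005; ACTB MAPK5-/- 14.340
ΔCt(wild-type) = 20.570 − 15.005 = 5.565
ΔCt(MAPK5-/-) = 24.235 − 14.340 = 9.895
ΔΔCt = 9.895 − 5.565 = 4.330
Fold change = 2^(−4.330) = 0.0497

0.050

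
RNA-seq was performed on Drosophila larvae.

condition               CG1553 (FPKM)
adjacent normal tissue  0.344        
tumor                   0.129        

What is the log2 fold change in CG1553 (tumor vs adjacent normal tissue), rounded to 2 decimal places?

Fold change = 0.129 / 0.344 = 0.3750
log2(0.3750) = -1.415

-1.42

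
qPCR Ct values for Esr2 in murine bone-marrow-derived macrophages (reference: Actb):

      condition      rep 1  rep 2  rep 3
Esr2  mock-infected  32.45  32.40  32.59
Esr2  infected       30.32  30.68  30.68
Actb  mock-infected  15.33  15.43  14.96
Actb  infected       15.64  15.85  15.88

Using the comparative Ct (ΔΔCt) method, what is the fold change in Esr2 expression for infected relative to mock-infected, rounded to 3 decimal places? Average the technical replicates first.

5.540

Mean Ct: Esr2 mock-infected 32.480; Esr2 infected 30.560; Actb mock-infected 15.240; Actb infected 15.790
ΔCt(mock-infected) = 32.480 − 15.240 = 17.240
ΔCt(infected) = 30.560 − 15.790 = 14.770
ΔΔCt = 14.770 − 17.240 = -2.470
Fold change = 2^(−(-2.470)) = 2^2.470 = 5.5404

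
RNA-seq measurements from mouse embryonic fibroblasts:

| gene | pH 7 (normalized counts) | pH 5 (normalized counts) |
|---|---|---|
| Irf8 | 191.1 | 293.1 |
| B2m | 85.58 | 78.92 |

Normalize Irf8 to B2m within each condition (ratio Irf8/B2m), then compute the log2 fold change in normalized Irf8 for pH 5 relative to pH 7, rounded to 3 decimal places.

0.734

Irf8/B2m (pH 7) = 191.1 / 85.58 = 2.233
Irf8/B2m (pH 5) = 293.1 / 78.92 = 3.7139
Fold change = 3.7139 / 2.233 = 1.6632
log2(1.6632) = 0.7339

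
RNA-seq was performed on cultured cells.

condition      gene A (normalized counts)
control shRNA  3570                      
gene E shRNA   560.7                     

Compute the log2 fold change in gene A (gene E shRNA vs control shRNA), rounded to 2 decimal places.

Fold change = 560.7 / 3570 = 0.1571
log2(0.1571) = -2.671

-2.67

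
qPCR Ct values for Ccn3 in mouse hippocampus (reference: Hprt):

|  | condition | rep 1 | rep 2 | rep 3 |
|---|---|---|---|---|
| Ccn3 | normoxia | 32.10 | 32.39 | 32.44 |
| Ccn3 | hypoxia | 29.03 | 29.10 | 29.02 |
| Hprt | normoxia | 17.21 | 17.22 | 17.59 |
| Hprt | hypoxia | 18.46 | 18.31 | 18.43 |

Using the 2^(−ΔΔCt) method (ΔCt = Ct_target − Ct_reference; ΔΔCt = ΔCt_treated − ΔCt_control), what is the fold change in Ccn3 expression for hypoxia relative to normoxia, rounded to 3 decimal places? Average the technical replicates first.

Mean Ct: Ccn3 normoxia 32.310; Ccn3 hypoxia 29.050; Hprt normoxia 17.340; Hprt hypoxia 18.400
ΔCt(normoxia) = 32.310 − 17.340 = 14.970
ΔCt(hypoxia) = 29.050 − 18.400 = 10.650
ΔΔCt = 10.650 − 14.970 = -4.320
Fold change = 2^(−(-4.320)) = 2^4.320 = 19.9733

19.973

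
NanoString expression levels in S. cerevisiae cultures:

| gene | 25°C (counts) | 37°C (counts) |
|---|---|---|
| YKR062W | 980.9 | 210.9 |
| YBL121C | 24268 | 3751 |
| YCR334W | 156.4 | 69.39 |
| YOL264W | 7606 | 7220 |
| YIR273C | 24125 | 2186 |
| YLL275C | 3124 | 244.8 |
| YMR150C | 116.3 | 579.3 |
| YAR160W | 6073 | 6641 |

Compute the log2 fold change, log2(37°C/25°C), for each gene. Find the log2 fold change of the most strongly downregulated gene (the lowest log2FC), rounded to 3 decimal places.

-3.674

log2(210.9/980.9) = -2.218  (YKR062W)
log2(3751/24268) = -2.694  (YBL121C)
log2(69.39/156.4) = -1.172  (YCR334W)
log2(7220/7606) = -0.075  (YOL264W)
log2(2186/24125) = -3.464  (YIR273C)
log2(244.8/3124) = -3.674  (YLL275C)
log2(579.3/116.3) = 2.316  (YMR150C)
log2(6641/6073) = 0.129  (YAR160W)
YLL275C is most strongly downregulated.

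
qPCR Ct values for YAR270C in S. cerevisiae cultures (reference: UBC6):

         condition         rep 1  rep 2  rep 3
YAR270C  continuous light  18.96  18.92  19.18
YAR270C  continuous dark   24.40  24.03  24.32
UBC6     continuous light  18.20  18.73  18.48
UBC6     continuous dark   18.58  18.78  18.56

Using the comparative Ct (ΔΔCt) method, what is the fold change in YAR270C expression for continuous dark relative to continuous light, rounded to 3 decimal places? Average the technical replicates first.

Mean Ct: YAR270C continuous light 19.020; YAR270C continuous dark 24.250; UBC6 continuous light 18.470; UBC6 continuous dark 18.640
ΔCt(continuous light) = 19.020 − 18.470 = 0.550
ΔCt(continuous dark) = 24.250 − 18.640 = 5.610
ΔΔCt = 5.610 − 0.550 = 5.060
Fold change = 2^(−5.060) = 0.0300

0.030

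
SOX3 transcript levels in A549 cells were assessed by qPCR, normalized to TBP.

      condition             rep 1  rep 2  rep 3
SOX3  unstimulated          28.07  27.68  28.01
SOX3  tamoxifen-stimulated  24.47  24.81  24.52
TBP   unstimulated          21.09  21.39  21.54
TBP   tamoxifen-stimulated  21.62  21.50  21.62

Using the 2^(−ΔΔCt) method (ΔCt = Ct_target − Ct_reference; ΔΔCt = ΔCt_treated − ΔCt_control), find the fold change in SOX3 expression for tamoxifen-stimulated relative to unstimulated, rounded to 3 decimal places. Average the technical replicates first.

Mean Ct: SOX3 unstimulated 27.920; SOX3 tamoxifen-stimulated 24.600; TBP unstimulated 21.340; TBP tamoxifen-stimulated 21.580
ΔCt(unstimulated) = 27.920 − 21.340 = 6.580
ΔCt(tamoxifen-stimulated) = 24.600 − 21.580 = 3.020
ΔΔCt = 3.020 − 6.580 = -3.560
Fold change = 2^(−(-3.560)) = 2^3.560 = 11.7942

11.794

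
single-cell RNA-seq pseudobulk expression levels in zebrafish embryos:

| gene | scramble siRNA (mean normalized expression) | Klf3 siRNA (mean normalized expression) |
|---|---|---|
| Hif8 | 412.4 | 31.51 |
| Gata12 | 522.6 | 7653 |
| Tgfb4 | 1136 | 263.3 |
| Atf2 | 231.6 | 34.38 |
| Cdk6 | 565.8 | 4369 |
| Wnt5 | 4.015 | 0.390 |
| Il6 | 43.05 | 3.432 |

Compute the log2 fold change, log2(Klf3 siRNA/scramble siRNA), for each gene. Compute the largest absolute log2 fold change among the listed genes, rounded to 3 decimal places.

3.872

log2(31.51/412.4) = -3.710  (Hif8)
log2(7653/522.6) = 3.872  (Gata12)
log2(263.3/1136) = -2.109  (Tgfb4)
log2(34.38/231.6) = -2.752  (Atf2)
log2(4369/565.8) = 2.949  (Cdk6)
log2(0.390/4.015) = -3.364  (Wnt5)
log2(3.432/43.05) = -3.649  (Il6)
The largest magnitude belongs to Gata12.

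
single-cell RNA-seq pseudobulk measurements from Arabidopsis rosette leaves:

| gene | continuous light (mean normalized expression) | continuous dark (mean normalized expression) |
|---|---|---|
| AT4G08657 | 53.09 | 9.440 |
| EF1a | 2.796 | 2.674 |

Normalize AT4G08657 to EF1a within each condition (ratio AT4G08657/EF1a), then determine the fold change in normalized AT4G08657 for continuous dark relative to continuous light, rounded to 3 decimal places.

AT4G08657/EF1a (continuous light) = 53.09 / 2.796 = 18.988
AT4G08657/EF1a (continuous dark) = 9.440 / 2.674 = 3.5303
Fold change = 3.5303 / 18.988 = 0.1859

0.186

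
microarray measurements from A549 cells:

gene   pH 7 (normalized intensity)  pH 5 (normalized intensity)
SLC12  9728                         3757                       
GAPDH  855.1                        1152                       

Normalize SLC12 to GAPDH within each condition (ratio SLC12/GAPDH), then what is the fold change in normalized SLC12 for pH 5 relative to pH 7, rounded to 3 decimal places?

0.287

SLC12/GAPDH (pH 7) = 9728 / 855.1 = 11.376
SLC12/GAPDH (pH 5) = 3757 / 1152 = 3.2613
Fold change = 3.2613 / 11.376 = 0.2867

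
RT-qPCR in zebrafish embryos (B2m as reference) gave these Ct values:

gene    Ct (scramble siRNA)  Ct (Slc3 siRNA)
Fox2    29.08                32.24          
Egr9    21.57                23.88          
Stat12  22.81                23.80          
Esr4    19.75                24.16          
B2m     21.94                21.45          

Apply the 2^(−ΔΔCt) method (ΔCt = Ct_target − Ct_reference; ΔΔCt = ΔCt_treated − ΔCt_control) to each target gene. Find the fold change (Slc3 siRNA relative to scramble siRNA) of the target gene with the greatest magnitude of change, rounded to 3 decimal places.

Fox2: ΔΔCt = (32.24−21.45) − (29.08−21.94) = 10.79 − 7.14 = 3.65; fold change = 2^-3.65 = 0.080
Egr9: ΔΔCt = (23.88−21.45) − (21.57−21.94) = 2.43 − (-0.37) = 2.80; fold change = 2^-2.80 = 0.144
Stat12: ΔΔCt = (23.80−21.45) − (22.81−21.94) = 2.35 − 0.87 = 1.48; fold change = 2^-1.48 = 0.358
Esr4: ΔΔCt = (24.16−21.45) − (19.75−21.94) = 2.71 − (-2.19) = 4.90; fold change = 2^-4.90 = 0.033
Esr4 has the largest |ΔΔCt| = 4.90.

0.033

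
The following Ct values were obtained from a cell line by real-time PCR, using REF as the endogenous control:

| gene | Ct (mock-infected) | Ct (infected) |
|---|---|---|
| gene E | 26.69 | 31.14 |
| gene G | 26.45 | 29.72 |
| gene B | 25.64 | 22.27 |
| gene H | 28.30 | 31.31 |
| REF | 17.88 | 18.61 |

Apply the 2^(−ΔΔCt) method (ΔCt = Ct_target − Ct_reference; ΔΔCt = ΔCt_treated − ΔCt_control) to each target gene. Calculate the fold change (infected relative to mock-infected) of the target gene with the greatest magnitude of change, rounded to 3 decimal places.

gene E: ΔΔCt = (31.14−18.61) − (26.69−17.88) = 12.53 − 8.81 = 3.72; fold change = 2^-3.72 = 0.076
gene G: ΔΔCt = (29.72−18.61) − (26.45−17.88) = 11.11 − 8.57 = 2.54; fold change = 2^-2.54 = 0.172
gene B: ΔΔCt = (22.27−18.61) − (25.64−17.88) = 3.66 − 7.76 = -4.10; fold change = 2^4.10 = 17.148
gene H: ΔΔCt = (31.31−18.61) − (28.30−17.88) = 12.70 − 10.42 = 2.28; fold change = 2^-2.28 = 0.206
gene B has the largest |ΔΔCt| = 4.10.

17.148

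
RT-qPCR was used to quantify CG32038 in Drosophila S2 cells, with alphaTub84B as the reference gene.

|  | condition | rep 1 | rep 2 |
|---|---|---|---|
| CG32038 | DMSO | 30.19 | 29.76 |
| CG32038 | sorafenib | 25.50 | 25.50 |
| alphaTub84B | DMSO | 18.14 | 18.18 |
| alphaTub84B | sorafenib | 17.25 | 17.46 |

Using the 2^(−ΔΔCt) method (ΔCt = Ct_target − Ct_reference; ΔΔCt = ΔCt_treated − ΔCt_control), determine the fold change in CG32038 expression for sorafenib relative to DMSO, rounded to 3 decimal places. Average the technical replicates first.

Mean Ct: CG32038 DMSO 29.975; CG32038 sorafenib 25.500; alphaTub84B DMSO 18.160; alphaTub84B sorafenib 17.355
ΔCt(DMSO) = 29.975 − 18.160 = 11.815
ΔCt(sorafenib) = 25.500 − 17.355 = 8.145
ΔΔCt = 8.145 − 11.815 = -3.670
Fold change = 2^(−(-3.670)) = 2^3.670 = 12.7286

12.729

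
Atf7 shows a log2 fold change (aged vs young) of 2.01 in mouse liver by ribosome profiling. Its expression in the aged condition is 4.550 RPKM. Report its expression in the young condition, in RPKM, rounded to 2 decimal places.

Fold change = 2^(2.01) = 4.0278
young expression = 4.550 / 4.0278 = 1.13

1.13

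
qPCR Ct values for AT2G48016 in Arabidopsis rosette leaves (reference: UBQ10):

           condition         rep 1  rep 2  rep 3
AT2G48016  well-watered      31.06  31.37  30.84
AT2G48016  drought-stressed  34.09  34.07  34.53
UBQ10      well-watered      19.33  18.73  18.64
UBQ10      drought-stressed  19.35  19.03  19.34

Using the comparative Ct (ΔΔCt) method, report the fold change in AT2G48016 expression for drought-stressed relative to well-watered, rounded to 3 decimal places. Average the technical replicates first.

0.144

Mean Ct: AT2G48016 well-watered 31.090; AT2G48016 drought-stressed 34.230; UBQ10 well-watered 18.900; UBQ10 drought-stressed 19.240
ΔCt(well-watered) = 31.090 − 18.900 = 12.190
ΔCt(drought-stressed) = 34.230 − 19.240 = 14.990
ΔΔCt = 14.990 − 12.190 = 2.800
Fold change = 2^(−2.800) = 0.1436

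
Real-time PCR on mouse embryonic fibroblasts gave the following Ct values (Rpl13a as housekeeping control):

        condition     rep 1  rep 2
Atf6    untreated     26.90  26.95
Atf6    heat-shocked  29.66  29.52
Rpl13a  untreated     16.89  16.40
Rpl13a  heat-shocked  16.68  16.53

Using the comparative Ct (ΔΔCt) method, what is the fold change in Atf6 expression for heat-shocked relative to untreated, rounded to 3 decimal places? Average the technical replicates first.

0.153

Mean Ct: Atf6 untreated 26.925; Atf6 heat-shocked 29.590; Rpl13a untreated 16.645; Rpl13a heat-shocked 16.605
ΔCt(untreated) = 26.925 − 16.645 = 10.280
ΔCt(heat-shocked) = 29.590 − 16.605 = 12.985
ΔΔCt = 12.985 − 10.280 = 2.705
Fold change = 2^(−2.705) = 0.1534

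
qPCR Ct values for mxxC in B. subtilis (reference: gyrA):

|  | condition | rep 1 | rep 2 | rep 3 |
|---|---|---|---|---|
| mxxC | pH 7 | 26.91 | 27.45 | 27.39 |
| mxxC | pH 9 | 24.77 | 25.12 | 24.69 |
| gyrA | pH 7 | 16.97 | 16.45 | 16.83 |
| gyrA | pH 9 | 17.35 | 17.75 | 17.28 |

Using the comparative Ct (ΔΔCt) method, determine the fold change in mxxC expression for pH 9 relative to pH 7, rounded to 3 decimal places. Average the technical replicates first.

Mean Ct: mxxC pH 7 27.250; mxxC pH 9 24.860; gyrA pH 7 16.750; gyrA pH 9 17.460
ΔCt(pH 7) = 27.250 − 16.750 = 10.500
ΔCt(pH 9) = 24.860 − 17.460 = 7.400
ΔΔCt = 7.400 − 10.500 = -3.100
Fold change = 2^(−(-3.100)) = 2^3.100 = 8.5742

8.574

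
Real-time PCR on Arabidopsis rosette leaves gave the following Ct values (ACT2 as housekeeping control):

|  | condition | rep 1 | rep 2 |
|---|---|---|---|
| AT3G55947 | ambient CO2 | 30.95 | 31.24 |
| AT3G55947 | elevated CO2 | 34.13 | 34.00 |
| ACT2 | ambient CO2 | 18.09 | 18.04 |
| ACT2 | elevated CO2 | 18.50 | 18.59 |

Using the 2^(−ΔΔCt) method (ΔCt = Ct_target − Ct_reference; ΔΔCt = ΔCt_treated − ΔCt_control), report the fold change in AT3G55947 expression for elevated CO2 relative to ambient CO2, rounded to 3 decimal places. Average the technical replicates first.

0.178

Mean Ct: AT3G55947 ambient CO2 31.095; AT3G55947 elevated CO2 34.065; ACT2 ambient CO2 18.065; ACT2 elevated CO2 18.545
ΔCt(ambient CO2) = 31.095 − 18.065 = 13.030
ΔCt(elevated CO2) = 34.065 − 18.545 = 15.520
ΔΔCt = 15.520 − 13.030 = 2.490
Fold change = 2^(−2.490) = 0.1780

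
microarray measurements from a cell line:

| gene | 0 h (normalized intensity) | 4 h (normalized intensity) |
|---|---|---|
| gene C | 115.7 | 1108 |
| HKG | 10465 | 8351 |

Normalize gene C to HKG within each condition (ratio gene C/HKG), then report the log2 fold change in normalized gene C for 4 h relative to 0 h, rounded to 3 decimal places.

3.585

gene C/HKG (0 h) = 115.7 / 10465 = 0.011056
gene C/HKG (4 h) = 1108 / 8351 = 0.13268
Fold change = 0.13268 / 0.011056 = 12.0007
log2(12.0007) = 3.5850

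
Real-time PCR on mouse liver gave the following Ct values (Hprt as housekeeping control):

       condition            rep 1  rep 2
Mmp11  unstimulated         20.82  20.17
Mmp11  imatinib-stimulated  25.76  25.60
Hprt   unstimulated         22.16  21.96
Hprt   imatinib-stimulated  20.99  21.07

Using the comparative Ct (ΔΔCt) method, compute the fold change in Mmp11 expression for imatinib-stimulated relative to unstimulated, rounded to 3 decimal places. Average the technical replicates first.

Mean Ct: Mmp11 unstimulated 20.495; Mmp11 imatinib-stimulated 25.680; Hprt unstimulated 22.060; Hprt imatinib-stimulated 21.030
ΔCt(unstimulated) = 20.495 − 22.060 = -1.565
ΔCt(imatinib-stimulated) = 25.680 − 21.030 = 4.650
ΔΔCt = 4.650 − (-1.565) = 6.215
Fold change = 2^(−6.215) = 0.0135

0.013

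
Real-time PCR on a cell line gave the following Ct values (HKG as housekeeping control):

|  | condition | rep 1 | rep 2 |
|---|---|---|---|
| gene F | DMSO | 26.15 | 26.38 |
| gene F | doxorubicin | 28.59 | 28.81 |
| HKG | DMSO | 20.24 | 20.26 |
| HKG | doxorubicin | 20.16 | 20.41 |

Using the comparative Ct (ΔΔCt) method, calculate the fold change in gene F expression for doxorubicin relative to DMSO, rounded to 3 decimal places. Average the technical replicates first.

0.189

Mean Ct: gene F DMSO 26.265; gene F doxorubicin 28.700; HKG DMSO 20.250; HKG doxorubicin 20.285
ΔCt(DMSO) = 26.265 − 20.250 = 6.015
ΔCt(doxorubicin) = 28.700 − 20.285 = 8.415
ΔΔCt = 8.415 − 6.015 = 2.400
Fold change = 2^(−2.400) = 0.1895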